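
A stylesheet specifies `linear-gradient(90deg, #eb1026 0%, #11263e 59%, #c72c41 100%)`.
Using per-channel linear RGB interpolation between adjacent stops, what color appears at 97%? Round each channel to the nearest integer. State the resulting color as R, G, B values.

(186, 44, 65)

97% lies between the 59% and 100% stops, so the local fraction is t = (97 − 59)/(100 − 59) = 38/41 ≈ 0.9268.
#11263e → (17, 38, 62); #c72c41 → (199, 44, 65).
R = 17 + 0.9268 × (199 − 17) = 185.678 → 186
G = 38 + 0.9268 × (44 − 38) = 43.561 → 44
B = 62 + 0.9268 × (65 − 62) = 64.78 → 65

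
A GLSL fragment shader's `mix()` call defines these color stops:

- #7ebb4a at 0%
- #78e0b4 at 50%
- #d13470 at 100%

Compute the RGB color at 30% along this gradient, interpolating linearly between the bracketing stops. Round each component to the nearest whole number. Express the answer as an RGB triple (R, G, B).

(122, 209, 138)

30% lies between the 0% and 50% stops, so the local fraction is t = (30 − 0)/(50 − 0) = 30/50 ≈ 0.6.
#7ebb4a → (126, 187, 74); #78e0b4 → (120, 224, 180).
R = 126 + 0.6 × (120 − 126) = 122.4 → 122
G = 187 + 0.6 × (224 − 187) = 209.2 → 209
B = 74 + 0.6 × (180 − 74) = 137.6 → 138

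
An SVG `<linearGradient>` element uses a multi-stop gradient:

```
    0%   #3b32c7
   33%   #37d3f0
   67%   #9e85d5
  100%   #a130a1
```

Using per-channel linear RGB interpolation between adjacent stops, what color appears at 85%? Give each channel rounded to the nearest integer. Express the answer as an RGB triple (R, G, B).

85% lies between the 67% and 100% stops, so the local fraction is t = (85 − 67)/(100 − 67) = 18/33 ≈ 0.5455.
#9e85d5 → (158, 133, 213); #a130a1 → (161, 48, 161).
R = 158 + 0.5455 × (161 − 158) = 159.637 → 160
G = 133 + 0.5455 × (48 − 133) = 86.632 → 87
B = 213 + 0.5455 × (161 − 213) = 184.634 → 185

(160, 87, 185)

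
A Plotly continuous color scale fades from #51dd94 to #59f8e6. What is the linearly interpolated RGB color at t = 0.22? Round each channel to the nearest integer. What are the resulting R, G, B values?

(83, 227, 166)

#51dd94 → (81, 221, 148); #59f8e6 → (89, 248, 230).
R = 81 + 0.22 × (89 − 81) = 81 + 0.22 × 8 = 82.76 → 83
G = 221 + 0.22 × (248 − 221) = 221 + 0.22 × 27 = 226.94 → 227
B = 148 + 0.22 × (230 − 148) = 148 + 0.22 × 82 = 166.04 → 166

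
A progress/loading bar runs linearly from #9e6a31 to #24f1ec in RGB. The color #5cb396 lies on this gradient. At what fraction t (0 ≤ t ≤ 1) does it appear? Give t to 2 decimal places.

Invert the lerp on the B channel (largest span, 187): t = (150 − 49) / (236 − 49) = 101/187 = 0.54011.
Check on R: (92 − 158)/(36 − 158) = 0.541 ✓

0.54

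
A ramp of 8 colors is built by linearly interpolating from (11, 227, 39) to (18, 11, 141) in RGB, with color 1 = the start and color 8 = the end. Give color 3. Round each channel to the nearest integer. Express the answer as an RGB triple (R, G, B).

With 8 swatches and endpoints inclusive, swatch 3 sits at t = (3 − 1)/(8 − 1) = 2/7 ≈ 0.2857.
R = 11 + 0.2857 × (18 − 11) = 13 → 13
G = 227 + 0.2857 × (11 − 227) = 165.289 → 165
B = 39 + 0.2857 × (141 − 39) = 68.141 → 68

(13, 165, 68)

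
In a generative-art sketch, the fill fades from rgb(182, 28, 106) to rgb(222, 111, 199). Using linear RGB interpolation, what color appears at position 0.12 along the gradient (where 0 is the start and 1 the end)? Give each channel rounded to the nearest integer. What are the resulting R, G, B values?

(187, 38, 117)

R = 182 + 0.12 × (222 − 182) = 182 + 0.12 × 40 = 186.8 → 187
G = 28 + 0.12 × (111 − 28) = 28 + 0.12 × 83 = 37.96 → 38
B = 106 + 0.12 × (199 − 106) = 106 + 0.12 × 93 = 117.16 → 117
So the blended color is (187, 38, 117), about #bb2675.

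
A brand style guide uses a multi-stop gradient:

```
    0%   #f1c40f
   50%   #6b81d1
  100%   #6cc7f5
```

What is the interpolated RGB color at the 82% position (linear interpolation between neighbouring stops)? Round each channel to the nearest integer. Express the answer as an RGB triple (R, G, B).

(108, 174, 232)

82% lies between the 50% and 100% stops, so the local fraction is t = (82 − 50)/(100 − 50) = 32/50 ≈ 0.64.
#6b81d1 → (107, 129, 209); #6cc7f5 → (108, 199, 245).
R = 107 + 0.64 × (108 − 107) = 107.64 → 108
G = 129 + 0.64 × (199 − 129) = 173.8 → 174
B = 209 + 0.64 × (245 − 209) = 232.04 → 232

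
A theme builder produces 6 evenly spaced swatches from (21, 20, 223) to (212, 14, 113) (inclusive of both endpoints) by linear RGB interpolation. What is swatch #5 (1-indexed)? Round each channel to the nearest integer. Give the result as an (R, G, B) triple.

(174, 15, 135)

With 6 swatches and endpoints inclusive, swatch 5 sits at t = (5 − 1)/(6 − 1) = 4/5 ≈ 0.8.
R = 21 + 0.8 × (212 − 21) = 173.8 → 174
G = 20 + 0.8 × (14 − 20) = 15.2 → 15
B = 223 + 0.8 × (113 − 223) = 135 → 135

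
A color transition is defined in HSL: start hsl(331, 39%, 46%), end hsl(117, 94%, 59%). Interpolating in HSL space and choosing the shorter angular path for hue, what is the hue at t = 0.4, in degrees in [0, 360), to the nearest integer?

29

Hue: 117 − 331 = -214°, but |-214| > 180 so the shorter arc goes the other way: Δh = -214 + 360 = 146°.
H = 331 + 0.4 × (146) = 389.4 → 389 → 389 mod 360 = 29°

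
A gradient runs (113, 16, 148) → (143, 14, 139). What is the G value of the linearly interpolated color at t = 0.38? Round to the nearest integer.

G = 16 + 0.38 × (14 − 16) = 15.24 → 15

15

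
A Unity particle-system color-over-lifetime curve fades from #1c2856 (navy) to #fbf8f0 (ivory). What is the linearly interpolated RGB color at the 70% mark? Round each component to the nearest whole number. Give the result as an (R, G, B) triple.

#1c2856 → (28, 40, 86); #fbf8f0 → (251, 248, 240).
70% corresponds to t = 0.7.
R = 28 + 0.7 × (251 − 28) = 28 + 0.7 × 223 = 184.1 → 184
G = 40 + 0.7 × (248 − 40) = 40 + 0.7 × 208 = 185.6 → 186
B = 86 + 0.7 × (240 − 86) = 86 + 0.7 × 154 = 193.8 → 194

(184, 186, 194)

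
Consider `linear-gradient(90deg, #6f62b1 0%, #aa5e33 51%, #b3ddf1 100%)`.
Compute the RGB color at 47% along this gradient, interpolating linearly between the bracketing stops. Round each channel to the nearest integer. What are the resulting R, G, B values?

47% lies between the 0% and 51% stops, so the local fraction is t = (47 − 0)/(51 − 0) = 47/51 ≈ 0.9216.
#6f62b1 → (111, 98, 177); #aa5e33 → (170, 94, 51).
R = 111 + 0.9216 × (170 − 111) = 165.374 → 165
G = 98 + 0.9216 × (94 − 98) = 94.314 → 94
B = 177 + 0.9216 × (51 − 177) = 60.878 → 61

(165, 94, 61)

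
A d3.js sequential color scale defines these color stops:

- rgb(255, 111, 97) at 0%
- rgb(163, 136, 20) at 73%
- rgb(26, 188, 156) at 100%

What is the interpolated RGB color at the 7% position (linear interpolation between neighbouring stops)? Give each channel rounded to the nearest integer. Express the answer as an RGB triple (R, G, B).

(246, 113, 90)

7% lies between the 0% and 73% stops, so the local fraction is t = (7 − 0)/(73 − 0) = 7/73 ≈ 0.0959.
R = 255 + 0.0959 × (163 − 255) = 246.177 → 246
G = 111 + 0.0959 × (136 − 111) = 113.397 → 113
B = 97 + 0.0959 × (20 − 97) = 89.616 → 90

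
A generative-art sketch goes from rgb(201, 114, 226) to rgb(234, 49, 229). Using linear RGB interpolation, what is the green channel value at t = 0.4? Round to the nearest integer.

88

G = 114 + 0.4 × (49 − 114) = 88 → 88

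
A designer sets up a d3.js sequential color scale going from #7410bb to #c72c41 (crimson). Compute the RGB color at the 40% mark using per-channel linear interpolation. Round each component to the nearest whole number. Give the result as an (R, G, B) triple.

(149, 27, 138)

#7410bb → (116, 16, 187); #c72c41 → (199, 44, 65).
40% corresponds to t = 0.4.
R = 116 + 0.4 × (199 − 116) = 116 + 0.4 × 83 = 149.2 → 149
G = 16 + 0.4 × (44 − 16) = 16 + 0.4 × 28 = 27.2 → 27
B = 187 + 0.4 × (65 − 187) = 187 + 0.4 × -122 = 138.2 → 138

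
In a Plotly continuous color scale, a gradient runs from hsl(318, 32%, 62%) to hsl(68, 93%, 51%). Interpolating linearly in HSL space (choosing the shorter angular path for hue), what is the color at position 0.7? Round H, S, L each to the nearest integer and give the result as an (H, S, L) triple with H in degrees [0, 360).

(35, 75, 54)

Hue: 68 − 318 = -250°, but |-250| > 180 so the shorter arc goes the other way: Δh = -250 + 360 = 110°.
H = 318 + 0.7 × (110) = 395 → 395 → 395 mod 360 = 35°
S = 32 + 0.7 × (93 − 32) = 74.7 → 75%
L = 62 + 0.7 × (51 − 62) = 54.3 → 54%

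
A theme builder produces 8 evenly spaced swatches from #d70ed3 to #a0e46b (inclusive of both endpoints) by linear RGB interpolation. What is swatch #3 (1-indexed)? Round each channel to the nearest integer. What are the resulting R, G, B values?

With 8 swatches and endpoints inclusive, swatch 3 sits at t = (3 − 1)/(8 − 1) = 2/7 ≈ 0.2857.
#d70ed3 → (215, 14, 211); #a0e46b → (160, 228, 107).
R = 215 + 0.2857 × (160 − 215) = 199.286 → 199
G = 14 + 0.2857 × (228 − 14) = 75.14 → 75
B = 211 + 0.2857 × (107 − 211) = 181.287 → 181

(199, 75, 181)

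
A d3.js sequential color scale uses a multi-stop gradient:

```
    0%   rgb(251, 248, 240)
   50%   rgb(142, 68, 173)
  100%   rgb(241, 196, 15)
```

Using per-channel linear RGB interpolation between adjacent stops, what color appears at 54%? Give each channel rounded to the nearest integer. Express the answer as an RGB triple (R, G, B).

(150, 78, 160)

54% lies between the 50% and 100% stops, so the local fraction is t = (54 − 50)/(100 − 50) = 4/50 ≈ 0.08.
R = 142 + 0.08 × (241 − 142) = 149.92 → 150
G = 68 + 0.08 × (196 − 68) = 78.24 → 78
B = 173 + 0.08 × (15 − 173) = 160.36 → 160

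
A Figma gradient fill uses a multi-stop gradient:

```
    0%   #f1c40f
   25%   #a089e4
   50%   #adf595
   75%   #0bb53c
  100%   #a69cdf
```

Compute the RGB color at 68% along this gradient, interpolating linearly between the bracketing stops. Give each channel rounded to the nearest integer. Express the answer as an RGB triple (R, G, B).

68% lies between the 50% and 75% stops, so the local fraction is t = (68 − 50)/(75 − 50) = 18/25 ≈ 0.72.
#adf595 → (173, 245, 149); #0bb53c → (11, 181, 60).
R = 173 + 0.72 × (11 − 173) = 56.36 → 56
G = 245 + 0.72 × (181 − 245) = 198.92 → 199
B = 149 + 0.72 × (60 − 149) = 84.92 → 85

(56, 199, 85)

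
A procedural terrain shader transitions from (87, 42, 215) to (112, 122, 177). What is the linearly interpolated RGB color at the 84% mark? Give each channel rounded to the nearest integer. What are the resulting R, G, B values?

(108, 109, 183)

84% corresponds to t = 0.84.
R = 87 + 0.84 × (112 − 87) = 87 + 0.84 × 25 = 108 → 108
G = 42 + 0.84 × (122 − 42) = 42 + 0.84 × 80 = 109.2 → 109
B = 215 + 0.84 × (177 − 215) = 215 + 0.84 × -38 = 183.08 → 183
So the blended color is (108, 109, 183), about #6c6db7.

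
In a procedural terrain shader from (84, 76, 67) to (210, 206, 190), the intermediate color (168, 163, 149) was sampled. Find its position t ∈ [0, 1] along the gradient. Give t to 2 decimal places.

Invert the lerp on the G channel (largest span, 130): t = (163 − 76) / (206 − 76) = 87/130 = 0.66923.
Check on R: (168 − 84)/(210 − 84) = 0.6667 ✓

0.67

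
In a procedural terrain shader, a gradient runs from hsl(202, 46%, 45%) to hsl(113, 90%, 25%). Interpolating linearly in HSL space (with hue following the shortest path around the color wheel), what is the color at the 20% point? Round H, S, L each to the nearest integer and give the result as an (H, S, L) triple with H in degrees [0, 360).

(184, 55, 41)

Hue arc: Δh = 113 − 202 = -89° (|Δh| ≤ 180, already the shorter path).
H = 202 + 0.2 × (-89) = 184.2 → 184°
S = 46 + 0.2 × (90 − 46) = 54.8 → 55%
L = 45 + 0.2 × (25 − 45) = 41 → 41%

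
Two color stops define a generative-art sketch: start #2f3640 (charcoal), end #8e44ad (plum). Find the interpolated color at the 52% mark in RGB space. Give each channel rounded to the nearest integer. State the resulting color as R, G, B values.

#2f3640 → (47, 54, 64); #8e44ad → (142, 68, 173).
52% corresponds to t = 0.52.
R = 47 + 0.52 × (142 − 47) = 47 + 0.52 × 95 = 96.4 → 96
G = 54 + 0.52 × (68 − 54) = 54 + 0.52 × 14 = 61.28 → 61
B = 64 + 0.52 × (173 − 64) = 64 + 0.52 × 109 = 120.68 → 121
So the blended color is (96, 61, 121), about #603d79.

(96, 61, 121)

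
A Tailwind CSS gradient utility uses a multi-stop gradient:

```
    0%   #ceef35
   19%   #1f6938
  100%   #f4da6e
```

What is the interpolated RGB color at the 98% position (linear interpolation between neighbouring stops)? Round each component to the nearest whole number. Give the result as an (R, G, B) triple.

98% lies between the 19% and 100% stops, so the local fraction is t = (98 − 19)/(100 − 19) = 79/81 ≈ 0.9753.
#1f6938 → (31, 105, 56); #f4da6e → (244, 218, 110).
R = 31 + 0.9753 × (244 − 31) = 238.739 → 239
G = 105 + 0.9753 × (218 − 105) = 215.209 → 215
B = 56 + 0.9753 × (110 − 56) = 108.666 → 109

(239, 215, 109)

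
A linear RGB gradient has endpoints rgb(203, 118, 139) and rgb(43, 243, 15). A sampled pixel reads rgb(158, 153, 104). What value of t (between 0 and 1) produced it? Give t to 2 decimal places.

0.28

Invert the lerp on the R channel (largest span, 160): t = (158 − 203) / (43 − 203) = -45/-160 = 0.28125.
Check on G: (153 − 118)/(243 − 118) = 0.28 ✓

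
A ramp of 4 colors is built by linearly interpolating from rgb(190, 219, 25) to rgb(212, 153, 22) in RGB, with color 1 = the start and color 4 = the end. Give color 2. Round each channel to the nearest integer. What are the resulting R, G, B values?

(197, 197, 24)

With 4 swatches and endpoints inclusive, swatch 2 sits at t = (2 − 1)/(4 − 1) = 1/3 ≈ 0.3333.
R = 190 + 0.3333 × (212 − 190) = 197.333 → 197
G = 219 + 0.3333 × (153 − 219) = 197.002 → 197
B = 25 + 0.3333 × (22 − 25) = 24 → 24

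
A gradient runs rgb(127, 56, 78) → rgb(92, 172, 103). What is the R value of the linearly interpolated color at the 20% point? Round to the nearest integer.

R = 127 + 0.2 × (92 − 127) = 120 → 120

120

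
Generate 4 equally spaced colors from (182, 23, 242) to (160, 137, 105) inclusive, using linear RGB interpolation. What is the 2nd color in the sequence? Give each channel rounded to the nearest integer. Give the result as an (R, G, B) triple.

(175, 61, 196)

With 4 swatches and endpoints inclusive, swatch 2 sits at t = (2 − 1)/(4 − 1) = 1/3 ≈ 0.3333.
R = 182 + 0.3333 × (160 − 182) = 174.667 → 175
G = 23 + 0.3333 × (137 − 23) = 60.996 → 61
B = 242 + 0.3333 × (105 − 242) = 196.338 → 196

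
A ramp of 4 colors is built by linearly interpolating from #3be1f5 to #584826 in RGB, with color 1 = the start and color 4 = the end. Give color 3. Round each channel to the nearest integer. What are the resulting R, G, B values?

(78, 123, 107)

With 4 swatches and endpoints inclusive, swatch 3 sits at t = (3 − 1)/(4 − 1) = 2/3 ≈ 0.6667.
#3be1f5 → (59, 225, 245); #584826 → (88, 72, 38).
R = 59 + 0.6667 × (88 − 59) = 78.334 → 78
G = 225 + 0.6667 × (72 − 225) = 122.995 → 123
B = 245 + 0.6667 × (38 − 245) = 106.993 → 107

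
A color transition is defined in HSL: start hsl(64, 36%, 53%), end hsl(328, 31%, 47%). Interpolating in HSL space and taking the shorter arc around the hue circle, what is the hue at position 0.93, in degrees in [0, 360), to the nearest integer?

335

Hue: 328 − 64 = 264°, but |264| > 180 so the shorter arc goes the other way: Δh = 264 − 360 = -96°.
H = 64 + 0.93 × (-96) = -25.28 → -25 → -25 mod 360 = 335°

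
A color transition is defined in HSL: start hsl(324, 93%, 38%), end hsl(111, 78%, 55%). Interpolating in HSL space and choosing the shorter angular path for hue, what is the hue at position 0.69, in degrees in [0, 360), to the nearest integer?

Hue: 111 − 324 = -213°, but |-213| > 180 so the shorter arc goes the other way: Δh = -213 + 360 = 147°.
H = 324 + 0.69 × (147) = 425.43 → 425 → 425 mod 360 = 65°

65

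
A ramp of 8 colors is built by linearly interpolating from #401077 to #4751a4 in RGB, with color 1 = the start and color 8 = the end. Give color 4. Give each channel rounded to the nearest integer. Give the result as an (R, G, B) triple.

With 8 swatches and endpoints inclusive, swatch 4 sits at t = (4 − 1)/(8 − 1) = 3/7 ≈ 0.4286.
#401077 → (64, 16, 119); #4751a4 → (71, 81, 164).
R = 64 + 0.4286 × (71 − 64) = 67 → 67
G = 16 + 0.4286 × (81 − 16) = 43.859 → 44
B = 119 + 0.4286 × (164 − 119) = 138.287 → 138

(67, 44, 138)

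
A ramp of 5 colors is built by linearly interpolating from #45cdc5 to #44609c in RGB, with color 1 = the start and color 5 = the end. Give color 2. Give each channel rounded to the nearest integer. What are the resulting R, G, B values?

(69, 178, 187)

With 5 swatches and endpoints inclusive, swatch 2 sits at t = (2 − 1)/(5 − 1) = 1/4 ≈ 0.25.
#45cdc5 → (69, 205, 197); #44609c → (68, 96, 156).
R = 69 + 0.25 × (68 − 69) = 68.75 → 69
G = 205 + 0.25 × (96 − 205) = 177.75 → 178
B = 197 + 0.25 × (156 − 197) = 186.75 → 187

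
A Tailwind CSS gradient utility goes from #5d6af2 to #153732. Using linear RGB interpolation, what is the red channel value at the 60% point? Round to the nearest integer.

R₁ = 93 (from #5d6af2), R₂ = 21 (from #153732).
R = 93 + 0.6 × (21 − 93) = 49.8 → 50

50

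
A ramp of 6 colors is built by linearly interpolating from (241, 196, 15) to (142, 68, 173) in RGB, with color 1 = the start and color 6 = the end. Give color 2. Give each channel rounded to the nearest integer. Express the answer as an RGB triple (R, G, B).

With 6 swatches and endpoints inclusive, swatch 2 sits at t = (2 − 1)/(6 − 1) = 1/5 ≈ 0.2.
R = 241 + 0.2 × (142 − 241) = 221.2 → 221
G = 196 + 0.2 × (68 − 196) = 170.4 → 170
B = 15 + 0.2 × (173 − 15) = 46.6 → 47

(221, 170, 47)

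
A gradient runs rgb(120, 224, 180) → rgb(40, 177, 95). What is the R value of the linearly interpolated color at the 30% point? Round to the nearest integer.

96

R = 120 + 0.3 × (40 − 120) = 96 → 96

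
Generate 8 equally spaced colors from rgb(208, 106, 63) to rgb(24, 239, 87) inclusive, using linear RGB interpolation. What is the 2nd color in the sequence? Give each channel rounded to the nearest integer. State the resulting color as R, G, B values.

With 8 swatches and endpoints inclusive, swatch 2 sits at t = (2 − 1)/(8 − 1) = 1/7 ≈ 0.1429.
R = 208 + 0.1429 × (24 − 208) = 181.706 → 182
G = 106 + 0.1429 × (239 − 106) = 125.006 → 125
B = 63 + 0.1429 × (87 − 63) = 66.43 → 66

(182, 125, 66)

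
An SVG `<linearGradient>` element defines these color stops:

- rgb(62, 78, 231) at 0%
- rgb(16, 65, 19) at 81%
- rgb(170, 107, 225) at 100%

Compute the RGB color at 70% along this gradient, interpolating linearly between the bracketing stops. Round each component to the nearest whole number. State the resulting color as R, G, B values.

70% lies between the 0% and 81% stops, so the local fraction is t = (70 − 0)/(81 − 0) = 70/81 ≈ 0.8642.
R = 62 + 0.8642 × (16 − 62) = 22.247 → 22
G = 78 + 0.8642 × (65 − 78) = 66.765 → 67
B = 231 + 0.8642 × (19 − 231) = 47.79 → 48

(22, 67, 48)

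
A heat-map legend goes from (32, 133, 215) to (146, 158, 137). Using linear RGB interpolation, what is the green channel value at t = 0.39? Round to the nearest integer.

G = 133 + 0.39 × (158 − 133) = 142.75 → 143

143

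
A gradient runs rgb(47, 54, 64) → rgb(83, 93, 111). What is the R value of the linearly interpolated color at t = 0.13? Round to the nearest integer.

52

R = 47 + 0.13 × (83 − 47) = 51.68 → 52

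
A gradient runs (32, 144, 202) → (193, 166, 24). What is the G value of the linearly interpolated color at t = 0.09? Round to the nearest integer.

146

G = 144 + 0.09 × (166 − 144) = 145.98 → 146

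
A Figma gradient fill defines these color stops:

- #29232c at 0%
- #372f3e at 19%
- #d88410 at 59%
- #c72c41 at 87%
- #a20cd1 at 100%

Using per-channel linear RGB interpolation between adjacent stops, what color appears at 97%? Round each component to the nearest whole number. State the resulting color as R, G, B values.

97% lies between the 87% and 100% stops, so the local fraction is t = (97 − 87)/(100 − 87) = 10/13 ≈ 0.7692.
#c72c41 → (199, 44, 65); #a20cd1 → (162, 12, 209).
R = 199 + 0.7692 × (162 − 199) = 170.54 → 171
G = 44 + 0.7692 × (12 − 44) = 19.386 → 19
B = 65 + 0.7692 × (209 − 65) = 175.765 → 176

(171, 19, 176)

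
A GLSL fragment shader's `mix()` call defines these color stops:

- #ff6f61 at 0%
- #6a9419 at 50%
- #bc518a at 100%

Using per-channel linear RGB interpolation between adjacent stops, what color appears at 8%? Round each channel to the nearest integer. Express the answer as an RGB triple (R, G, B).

8% lies between the 0% and 50% stops, so the local fraction is t = (8 − 0)/(50 − 0) = 8/50 ≈ 0.16.
#ff6f61 → (255, 111, 97); #6a9419 → (106, 148, 25).
R = 255 + 0.16 × (106 − 255) = 231.16 → 231
G = 111 + 0.16 × (148 − 111) = 116.92 → 117
B = 97 + 0.16 × (25 − 97) = 85.48 → 85

(231, 117, 85)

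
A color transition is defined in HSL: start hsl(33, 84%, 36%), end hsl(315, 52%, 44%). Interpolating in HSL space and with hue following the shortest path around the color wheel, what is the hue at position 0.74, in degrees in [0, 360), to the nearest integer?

335

Hue: 315 − 33 = 282°, but |282| > 180 so the shorter arc goes the other way: Δh = 282 − 360 = -78°.
H = 33 + 0.74 × (-78) = -24.72 → -25 → -25 mod 360 = 335°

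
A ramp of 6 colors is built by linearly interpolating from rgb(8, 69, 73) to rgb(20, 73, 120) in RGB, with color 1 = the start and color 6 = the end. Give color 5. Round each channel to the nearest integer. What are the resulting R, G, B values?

With 6 swatches and endpoints inclusive, swatch 5 sits at t = (5 − 1)/(6 − 1) = 4/5 ≈ 0.8.
R = 8 + 0.8 × (20 − 8) = 17.6 → 18
G = 69 + 0.8 × (73 − 69) = 72.2 → 72
B = 73 + 0.8 × (120 − 73) = 110.6 → 111

(18, 72, 111)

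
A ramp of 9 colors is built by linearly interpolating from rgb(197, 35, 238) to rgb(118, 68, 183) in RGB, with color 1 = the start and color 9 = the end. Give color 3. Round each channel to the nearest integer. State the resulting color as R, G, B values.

(177, 43, 224)

With 9 swatches and endpoints inclusive, swatch 3 sits at t = (3 − 1)/(9 − 1) = 2/8 ≈ 0.25.
R = 197 + 0.25 × (118 − 197) = 177.25 → 177
G = 35 + 0.25 × (68 − 35) = 43.25 → 43
B = 238 + 0.25 × (183 − 238) = 224.25 → 224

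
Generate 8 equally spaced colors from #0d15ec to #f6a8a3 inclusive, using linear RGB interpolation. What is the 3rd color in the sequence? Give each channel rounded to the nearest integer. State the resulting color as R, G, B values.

(80, 63, 215)

With 8 swatches and endpoints inclusive, swatch 3 sits at t = (3 − 1)/(8 − 1) = 2/7 ≈ 0.2857.
#0d15ec → (13, 21, 236); #f6a8a3 → (246, 168, 163).
R = 13 + 0.2857 × (246 − 13) = 79.568 → 80
G = 21 + 0.2857 × (168 − 21) = 62.998 → 63
B = 236 + 0.2857 × (163 − 236) = 215.144 → 215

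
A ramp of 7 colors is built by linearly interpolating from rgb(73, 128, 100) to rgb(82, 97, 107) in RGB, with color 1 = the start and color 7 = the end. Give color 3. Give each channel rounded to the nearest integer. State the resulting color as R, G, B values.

(76, 118, 102)

With 7 swatches and endpoints inclusive, swatch 3 sits at t = (3 − 1)/(7 − 1) = 2/6 ≈ 0.3333.
R = 73 + 0.3333 × (82 − 73) = 76 → 76
G = 128 + 0.3333 × (97 − 128) = 117.668 → 118
B = 100 + 0.3333 × (107 − 100) = 102.333 → 102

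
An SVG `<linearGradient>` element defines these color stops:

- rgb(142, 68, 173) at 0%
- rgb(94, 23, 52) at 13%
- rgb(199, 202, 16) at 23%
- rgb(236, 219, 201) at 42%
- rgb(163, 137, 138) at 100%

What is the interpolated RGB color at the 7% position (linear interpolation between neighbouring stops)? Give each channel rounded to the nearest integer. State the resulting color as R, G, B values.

(116, 44, 108)

7% lies between the 0% and 13% stops, so the local fraction is t = (7 − 0)/(13 − 0) = 7/13 ≈ 0.5385.
R = 142 + 0.5385 × (94 − 142) = 116.152 → 116
G = 68 + 0.5385 × (23 − 68) = 43.767 → 44
B = 173 + 0.5385 × (52 − 173) = 107.841 → 108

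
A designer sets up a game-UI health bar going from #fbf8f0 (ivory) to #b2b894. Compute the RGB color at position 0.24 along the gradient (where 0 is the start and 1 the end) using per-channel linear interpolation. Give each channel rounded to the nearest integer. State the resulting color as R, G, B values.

(233, 233, 218)

#fbf8f0 → (251, 248, 240); #b2b894 → (178, 184, 148).
R = 251 + 0.24 × (178 − 251) = 251 + 0.24 × -73 = 233.48 → 233
G = 248 + 0.24 × (184 − 248) = 248 + 0.24 × -64 = 232.64 → 233
B = 240 + 0.24 × (148 − 240) = 240 + 0.24 × -92 = 217.92 → 218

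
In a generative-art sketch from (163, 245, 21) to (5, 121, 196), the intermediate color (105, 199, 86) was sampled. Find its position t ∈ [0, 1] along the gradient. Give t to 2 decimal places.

0.37

Invert the lerp on the B channel (largest span, 175): t = (86 − 21) / (196 − 21) = 65/175 = 0.37143.
Check on R: (105 − 163)/(5 − 163) = 0.3671 ✓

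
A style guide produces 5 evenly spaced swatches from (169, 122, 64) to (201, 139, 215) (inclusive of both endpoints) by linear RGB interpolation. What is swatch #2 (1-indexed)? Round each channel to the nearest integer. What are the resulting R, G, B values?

(177, 126, 102)

With 5 swatches and endpoints inclusive, swatch 2 sits at t = (2 − 1)/(5 − 1) = 1/4 ≈ 0.25.
R = 169 + 0.25 × (201 − 169) = 177 → 177
G = 122 + 0.25 × (139 − 122) = 126.25 → 126
B = 64 + 0.25 × (215 − 64) = 101.75 → 102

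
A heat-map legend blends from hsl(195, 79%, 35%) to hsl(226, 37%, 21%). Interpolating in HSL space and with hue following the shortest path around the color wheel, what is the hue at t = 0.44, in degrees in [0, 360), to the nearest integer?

Hue arc: Δh = 226 − 195 = 31° (|Δh| ≤ 180, already the shorter path).
H = 195 + 0.44 × (31) = 208.64 → 209°

209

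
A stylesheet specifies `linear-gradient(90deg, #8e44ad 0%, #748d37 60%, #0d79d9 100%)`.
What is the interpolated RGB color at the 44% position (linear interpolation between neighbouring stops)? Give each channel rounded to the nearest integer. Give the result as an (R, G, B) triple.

(123, 122, 86)

44% lies between the 0% and 60% stops, so the local fraction is t = (44 − 0)/(60 − 0) = 44/60 ≈ 0.7333.
#8e44ad → (142, 68, 173); #748d37 → (116, 141, 55).
R = 142 + 0.7333 × (116 − 142) = 122.934 → 123
G = 68 + 0.7333 × (141 − 68) = 121.531 → 122
B = 173 + 0.7333 × (55 − 173) = 86.471 → 86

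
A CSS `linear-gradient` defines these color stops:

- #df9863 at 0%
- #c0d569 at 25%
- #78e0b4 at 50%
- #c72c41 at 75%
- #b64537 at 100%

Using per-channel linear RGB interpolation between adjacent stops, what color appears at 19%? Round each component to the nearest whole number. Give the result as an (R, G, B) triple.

19% lies between the 0% and 25% stops, so the local fraction is t = (19 − 0)/(25 − 0) = 19/25 ≈ 0.76.
#df9863 → (223, 152, 99); #c0d569 → (192, 213, 105).
R = 223 + 0.76 × (192 − 223) = 199.44 → 199
G = 152 + 0.76 × (213 − 152) = 198.36 → 198
B = 99 + 0.76 × (105 − 99) = 103.56 → 104

(199, 198, 104)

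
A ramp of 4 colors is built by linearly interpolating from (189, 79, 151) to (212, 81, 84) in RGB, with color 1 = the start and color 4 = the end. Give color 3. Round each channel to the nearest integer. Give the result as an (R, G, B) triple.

(204, 80, 106)

With 4 swatches and endpoints inclusive, swatch 3 sits at t = (3 − 1)/(4 − 1) = 2/3 ≈ 0.6667.
R = 189 + 0.6667 × (212 − 189) = 204.334 → 204
G = 79 + 0.6667 × (81 − 79) = 80.333 → 80
B = 151 + 0.6667 × (84 − 151) = 106.331 → 106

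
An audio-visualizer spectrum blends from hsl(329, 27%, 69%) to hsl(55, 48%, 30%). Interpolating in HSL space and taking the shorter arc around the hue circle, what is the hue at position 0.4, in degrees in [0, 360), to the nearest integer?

Hue: 55 − 329 = -274°, but |-274| > 180 so the shorter arc goes the other way: Δh = -274 + 360 = 86°.
H = 329 + 0.4 × (86) = 363.4 → 363 → 363 mod 360 = 3°

3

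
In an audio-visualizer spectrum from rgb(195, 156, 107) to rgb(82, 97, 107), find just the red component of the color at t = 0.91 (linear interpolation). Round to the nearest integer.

R = 195 + 0.91 × (82 − 195) = 92.17 → 92

92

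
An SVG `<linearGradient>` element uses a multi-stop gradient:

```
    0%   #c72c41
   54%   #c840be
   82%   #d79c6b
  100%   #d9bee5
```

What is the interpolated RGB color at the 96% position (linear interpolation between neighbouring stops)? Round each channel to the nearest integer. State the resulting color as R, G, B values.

(217, 182, 202)

96% lies between the 82% and 100% stops, so the local fraction is t = (96 − 82)/(100 − 82) = 14/18 ≈ 0.7778.
#d79c6b → (215, 156, 107); #d9bee5 → (217, 190, 229).
R = 215 + 0.7778 × (217 − 215) = 216.556 → 217
G = 156 + 0.7778 × (190 − 156) = 182.445 → 182
B = 107 + 0.7778 × (229 − 107) = 201.892 → 202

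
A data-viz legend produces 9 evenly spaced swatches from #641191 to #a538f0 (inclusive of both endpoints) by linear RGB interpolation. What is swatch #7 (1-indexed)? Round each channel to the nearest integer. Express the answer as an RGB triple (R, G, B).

(149, 46, 216)

With 9 swatches and endpoints inclusive, swatch 7 sits at t = (7 − 1)/(9 − 1) = 6/8 ≈ 0.75.
#641191 → (100, 17, 145); #a538f0 → (165, 56, 240).
R = 100 + 0.75 × (165 − 100) = 148.75 → 149
G = 17 + 0.75 × (56 − 17) = 46.25 → 46
B = 145 + 0.75 × (240 − 145) = 216.25 → 216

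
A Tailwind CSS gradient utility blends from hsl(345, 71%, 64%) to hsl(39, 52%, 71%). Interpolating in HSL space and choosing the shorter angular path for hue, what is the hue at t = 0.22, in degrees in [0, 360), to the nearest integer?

357

Hue: 39 − 345 = -306°, but |-306| > 180 so the shorter arc goes the other way: Δh = -306 + 360 = 54°.
H = 345 + 0.22 × (54) = 356.88 → 357°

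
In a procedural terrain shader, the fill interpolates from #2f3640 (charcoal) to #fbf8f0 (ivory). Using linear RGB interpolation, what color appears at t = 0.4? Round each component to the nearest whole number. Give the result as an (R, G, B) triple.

#2f3640 → (47, 54, 64); #fbf8f0 → (251, 248, 240).
R = 47 + 0.4 × (251 − 47) = 47 + 0.4 × 204 = 128.6 → 129
G = 54 + 0.4 × (248 − 54) = 54 + 0.4 × 194 = 131.6 → 132
B = 64 + 0.4 × (240 − 64) = 64 + 0.4 × 176 = 134.4 → 134

(129, 132, 134)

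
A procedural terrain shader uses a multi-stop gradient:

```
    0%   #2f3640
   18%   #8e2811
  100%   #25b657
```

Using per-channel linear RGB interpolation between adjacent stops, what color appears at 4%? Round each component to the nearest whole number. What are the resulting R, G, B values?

4% lies between the 0% and 18% stops, so the local fraction is t = (4 − 0)/(18 − 0) = 4/18 ≈ 0.2222.
#2f3640 → (47, 54, 64); #8e2811 → (142, 40, 17).
R = 47 + 0.2222 × (142 − 47) = 68.109 → 68
G = 54 + 0.2222 × (40 − 54) = 50.889 → 51
B = 64 + 0.2222 × (17 − 64) = 53.557 → 54

(68, 51, 54)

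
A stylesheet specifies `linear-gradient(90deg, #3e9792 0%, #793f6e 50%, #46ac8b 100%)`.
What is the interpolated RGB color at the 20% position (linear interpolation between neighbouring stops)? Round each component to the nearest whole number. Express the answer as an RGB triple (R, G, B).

20% lies between the 0% and 50% stops, so the local fraction is t = (20 − 0)/(50 − 0) = 20/50 ≈ 0.4.
#3e9792 → (62, 151, 146); #793f6e → (121, 63, 110).
R = 62 + 0.4 × (121 − 62) = 85.6 → 86
G = 151 + 0.4 × (63 − 151) = 115.8 → 116
B = 146 + 0.4 × (110 − 146) = 131.6 → 132

(86, 116, 132)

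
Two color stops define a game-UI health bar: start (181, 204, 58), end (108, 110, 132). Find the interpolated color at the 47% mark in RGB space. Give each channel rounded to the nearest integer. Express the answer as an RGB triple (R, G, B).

(147, 160, 93)

47% corresponds to t = 0.47.
R = 181 + 0.47 × (108 − 181) = 181 + 0.47 × -73 = 146.69 → 147
G = 204 + 0.47 × (110 − 204) = 204 + 0.47 × -94 = 159.82 → 160
B = 58 + 0.47 × (132 − 58) = 58 + 0.47 × 74 = 92.78 → 93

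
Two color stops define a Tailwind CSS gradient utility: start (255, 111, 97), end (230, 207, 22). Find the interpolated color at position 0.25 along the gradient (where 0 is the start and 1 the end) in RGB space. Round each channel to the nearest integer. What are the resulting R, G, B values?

R = 255 + 0.25 × (230 − 255) = 255 + 0.25 × -25 = 248.75 → 249
G = 111 + 0.25 × (207 − 111) = 111 + 0.25 × 96 = 135 → 135
B = 97 + 0.25 × (22 − 97) = 97 + 0.25 × -75 = 78.25 → 78
So the blended color is (249, 135, 78), about #f9874e.

(249, 135, 78)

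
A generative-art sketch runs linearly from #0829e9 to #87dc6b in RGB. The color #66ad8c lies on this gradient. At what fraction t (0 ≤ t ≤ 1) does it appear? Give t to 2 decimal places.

0.74

Invert the lerp on the G channel (largest span, 179): t = (173 − 41) / (220 − 41) = 132/179 = 0.73743.
Check on R: (102 − 8)/(135 − 8) = 0.7402 ✓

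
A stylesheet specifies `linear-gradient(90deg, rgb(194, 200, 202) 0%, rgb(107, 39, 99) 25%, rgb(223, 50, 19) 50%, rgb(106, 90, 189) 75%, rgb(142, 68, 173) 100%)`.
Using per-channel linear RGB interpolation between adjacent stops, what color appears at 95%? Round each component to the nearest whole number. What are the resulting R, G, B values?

95% lies between the 75% and 100% stops, so the local fraction is t = (95 − 75)/(100 − 75) = 20/25 ≈ 0.8.
R = 106 + 0.8 × (142 − 106) = 134.8 → 135
G = 90 + 0.8 × (68 − 90) = 72.4 → 72
B = 189 + 0.8 × (173 − 189) = 176.2 → 176

(135, 72, 176)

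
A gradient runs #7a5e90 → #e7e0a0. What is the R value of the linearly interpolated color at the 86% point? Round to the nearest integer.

216

R₁ = 122 (from #7a5e90), R₂ = 231 (from #e7e0a0).
R = 122 + 0.86 × (231 − 122) = 215.74 → 216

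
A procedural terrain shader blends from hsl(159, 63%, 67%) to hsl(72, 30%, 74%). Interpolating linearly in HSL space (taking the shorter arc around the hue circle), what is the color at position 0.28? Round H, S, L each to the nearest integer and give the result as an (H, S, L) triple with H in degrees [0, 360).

Hue arc: Δh = 72 − 159 = -87° (|Δh| ≤ 180, already the shorter path).
H = 159 + 0.28 × (-87) = 134.64 → 135°
S = 63 + 0.28 × (30 − 63) = 53.76 → 54%
L = 67 + 0.28 × (74 − 67) = 68.96 → 69%

(135, 54, 69)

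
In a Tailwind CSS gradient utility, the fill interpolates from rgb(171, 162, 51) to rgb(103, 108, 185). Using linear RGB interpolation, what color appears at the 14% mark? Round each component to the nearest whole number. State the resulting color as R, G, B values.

(161, 154, 70)

14% corresponds to t = 0.14.
R = 171 + 0.14 × (103 − 171) = 171 + 0.14 × -68 = 161.48 → 161
G = 162 + 0.14 × (108 − 162) = 162 + 0.14 × -54 = 154.44 → 154
B = 51 + 0.14 × (185 − 51) = 51 + 0.14 × 134 = 69.76 → 70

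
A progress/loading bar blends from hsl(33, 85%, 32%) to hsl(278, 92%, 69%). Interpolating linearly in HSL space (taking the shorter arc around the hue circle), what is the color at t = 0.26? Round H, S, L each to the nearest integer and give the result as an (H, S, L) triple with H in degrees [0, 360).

(3, 87, 42)

Hue: 278 − 33 = 245°, but |245| > 180 so the shorter arc goes the other way: Δh = 245 − 360 = -115°.
H = 33 + 0.26 × (-115) = 3.1 → 3°
S = 85 + 0.26 × (92 − 85) = 86.82 → 87%
L = 32 + 0.26 × (69 − 32) = 41.62 → 42%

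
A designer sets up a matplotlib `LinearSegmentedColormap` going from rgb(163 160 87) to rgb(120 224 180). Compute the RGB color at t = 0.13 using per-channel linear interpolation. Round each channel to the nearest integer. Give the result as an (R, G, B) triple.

R = 163 + 0.13 × (120 − 163) = 163 + 0.13 × -43 = 157.41 → 157
G = 160 + 0.13 × (224 − 160) = 160 + 0.13 × 64 = 168.32 → 168
B = 87 + 0.13 × (180 − 87) = 87 + 0.13 × 93 = 99.09 → 99

(157, 168, 99)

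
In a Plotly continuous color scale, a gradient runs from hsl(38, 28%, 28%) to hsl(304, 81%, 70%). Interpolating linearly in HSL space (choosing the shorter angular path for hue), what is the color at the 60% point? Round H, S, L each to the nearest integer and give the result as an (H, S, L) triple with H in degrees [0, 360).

(342, 60, 53)

Hue: 304 − 38 = 266°, but |266| > 180 so the shorter arc goes the other way: Δh = 266 − 360 = -94°.
H = 38 + 0.6 × (-94) = -18.4 → -18 → -18 mod 360 = 342°
S = 28 + 0.6 × (81 − 28) = 59.8 → 60%
L = 28 + 0.6 × (70 − 28) = 53.2 → 53%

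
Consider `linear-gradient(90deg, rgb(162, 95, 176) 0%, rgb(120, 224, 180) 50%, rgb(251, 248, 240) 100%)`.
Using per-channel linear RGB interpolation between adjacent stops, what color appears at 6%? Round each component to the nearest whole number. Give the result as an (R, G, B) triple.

6% lies between the 0% and 50% stops, so the local fraction is t = (6 − 0)/(50 − 0) = 6/50 ≈ 0.12.
R = 162 + 0.12 × (120 − 162) = 156.96 → 157
G = 95 + 0.12 × (224 − 95) = 110.48 → 110
B = 176 + 0.12 × (180 − 176) = 176.48 → 176

(157, 110, 176)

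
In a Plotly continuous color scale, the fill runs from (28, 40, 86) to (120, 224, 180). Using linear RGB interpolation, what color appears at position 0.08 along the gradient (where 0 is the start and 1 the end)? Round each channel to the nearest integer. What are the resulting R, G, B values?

R = 28 + 0.08 × (120 − 28) = 28 + 0.08 × 92 = 35.36 → 35
G = 40 + 0.08 × (224 − 40) = 40 + 0.08 × 184 = 54.72 → 55
B = 86 + 0.08 × (180 − 86) = 86 + 0.08 × 94 = 93.52 → 94
So the blended color is (35, 55, 94), about #23375e.

(35, 55, 94)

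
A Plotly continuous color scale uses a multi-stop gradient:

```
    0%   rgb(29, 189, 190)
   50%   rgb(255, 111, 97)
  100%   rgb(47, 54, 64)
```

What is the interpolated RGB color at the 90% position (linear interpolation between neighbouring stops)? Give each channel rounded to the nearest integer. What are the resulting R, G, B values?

90% lies between the 50% and 100% stops, so the local fraction is t = (90 − 50)/(100 − 50) = 40/50 ≈ 0.8.
R = 255 + 0.8 × (47 − 255) = 88.6 → 89
G = 111 + 0.8 × (54 − 111) = 65.4 → 65
B = 97 + 0.8 × (64 − 97) = 70.6 → 71

(89, 65, 71)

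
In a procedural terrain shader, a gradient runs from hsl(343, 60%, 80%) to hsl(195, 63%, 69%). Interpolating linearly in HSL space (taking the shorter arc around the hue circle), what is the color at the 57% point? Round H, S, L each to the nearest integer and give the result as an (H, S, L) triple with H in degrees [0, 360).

Hue arc: Δh = 195 − 343 = -148° (|Δh| ≤ 180, already the shorter path).
H = 343 + 0.57 × (-148) = 258.64 → 259°
S = 60 + 0.57 × (63 − 60) = 61.71 → 62%
L = 80 + 0.57 × (69 − 80) = 73.73 → 74%

(259, 62, 74)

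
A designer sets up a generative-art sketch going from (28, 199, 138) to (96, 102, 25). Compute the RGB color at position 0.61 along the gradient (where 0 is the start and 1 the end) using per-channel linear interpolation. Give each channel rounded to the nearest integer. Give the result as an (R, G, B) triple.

(69, 140, 69)

R = 28 + 0.61 × (96 − 28) = 28 + 0.61 × 68 = 69.48 → 69
G = 199 + 0.61 × (102 − 199) = 199 + 0.61 × -97 = 139.83 → 140
B = 138 + 0.61 × (25 − 138) = 138 + 0.61 × -113 = 69.07 → 69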